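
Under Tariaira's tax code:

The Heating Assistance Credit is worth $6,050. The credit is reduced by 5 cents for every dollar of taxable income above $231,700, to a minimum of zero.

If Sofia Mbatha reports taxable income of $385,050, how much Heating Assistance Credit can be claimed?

$0

Heating Assistance Credit: 5% of the $153,350 excess over $231,700 is $7,667.50 ≥ base, so the credit is $0.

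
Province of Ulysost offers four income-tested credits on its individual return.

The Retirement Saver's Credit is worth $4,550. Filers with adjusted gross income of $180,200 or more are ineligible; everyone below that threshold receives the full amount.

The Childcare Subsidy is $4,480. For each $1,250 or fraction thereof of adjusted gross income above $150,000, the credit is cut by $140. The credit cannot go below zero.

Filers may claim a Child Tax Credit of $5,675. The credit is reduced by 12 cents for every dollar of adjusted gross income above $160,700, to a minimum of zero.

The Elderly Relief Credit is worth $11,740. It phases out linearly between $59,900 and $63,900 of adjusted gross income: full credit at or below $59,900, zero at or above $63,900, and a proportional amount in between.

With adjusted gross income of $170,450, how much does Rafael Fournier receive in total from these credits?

Retirement Saver's Credit: $170,450 is below the $180,200 cutoff, so the full $4,550 applies.
Childcare Subsidy: income exceeds $150,000 by $20,450, which is 17 full-or-partial $1,250 increments; reduction = 17 × $140 = $2,380, leaving $2,100.
Child Tax Credit: 12% of the $9,750 excess over $160,700 is $1,170; credit = $5,675 − $1,170 = $4,505.
Elderly Relief Credit: $170,450 is at or above $63,900, so the credit is $0.
Total: $4,550 + $2,100 + $4,505 + $0 = $11,155.

$11,155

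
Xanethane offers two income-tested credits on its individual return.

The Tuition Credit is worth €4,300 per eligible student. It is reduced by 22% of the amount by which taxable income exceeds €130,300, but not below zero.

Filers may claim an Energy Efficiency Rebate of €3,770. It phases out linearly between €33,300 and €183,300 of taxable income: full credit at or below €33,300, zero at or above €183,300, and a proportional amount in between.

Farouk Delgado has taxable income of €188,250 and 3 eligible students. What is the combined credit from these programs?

€151

Tuition Credit: base = 3 × €4,300 = €12,900. 22% of the €57,950 excess over €130,300 is €12,749; credit = €12,900 − €12,749 = €151.
Energy Efficiency Rebate: €188,250 is at or above €183,300, so the credit is €0.
Total: €151 + €0 = €151.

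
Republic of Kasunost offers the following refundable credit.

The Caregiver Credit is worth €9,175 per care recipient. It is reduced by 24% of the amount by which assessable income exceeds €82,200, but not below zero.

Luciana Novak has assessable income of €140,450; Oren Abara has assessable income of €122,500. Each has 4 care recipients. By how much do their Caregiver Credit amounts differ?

€4,308

Luciana (€140,450): Caregiver Credit: base = 4 × €9,175 = €36,700. 24% of the €58,250 excess over €82,200 is €13,980; credit = €36,700 − €13,980 = €22,720.
Oren (€122,500): Caregiver Credit: base = 4 × €9,175 = €36,700. 24% of the €40,300 excess over €82,200 is €9,672; credit = €36,700 − €9,672 = €27,028.
Difference: |€22,720 − €27,028| = €4,308.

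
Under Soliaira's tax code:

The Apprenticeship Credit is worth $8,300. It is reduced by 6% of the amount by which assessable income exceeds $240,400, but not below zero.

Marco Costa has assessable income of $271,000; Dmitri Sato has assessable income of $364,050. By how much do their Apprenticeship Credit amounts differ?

Marco ($271,000): Apprenticeship Credit: 6% of the $30,600 excess over $240,400 is $1,836; credit = $8,300 − $1,836 = $6,464.
Dmitri ($364,050): Apprenticeship Credit: 6% of the $123,650 excess over $240,400 is $7,419; credit = $8,300 − $7,419 = $881.
Difference: |$6,464 − $881| = $5,583.

$5,583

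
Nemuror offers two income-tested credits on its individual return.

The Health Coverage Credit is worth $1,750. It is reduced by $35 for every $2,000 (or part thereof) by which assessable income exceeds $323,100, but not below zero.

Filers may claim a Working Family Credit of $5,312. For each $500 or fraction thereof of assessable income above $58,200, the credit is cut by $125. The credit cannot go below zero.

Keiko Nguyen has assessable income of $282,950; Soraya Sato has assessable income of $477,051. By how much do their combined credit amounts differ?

$1,750

Keiko ($282,950): Health Coverage Credit: $282,950 is at or below the $323,100 threshold, so the full $1,750 applies. Working Family Credit: income exceeds $58,200 by $224,750 → 450 increments × $125 = $56,250 ≥ base, so the credit is $0. total $1,750 + $0 = $1,750
Soraya ($477,051): Health Coverage Credit: income exceeds $323,100 by $153,951 → 77 increments × $35 = $2,695 ≥ base, so the credit is $0. Working Family Credit: income exceeds $58,200 by $418,851 → 838 increments × $125 = $104,750 ≥ base, so the credit is $0. total $0 + $0 = $0
Difference: |$1,750 − $0| = $1,750.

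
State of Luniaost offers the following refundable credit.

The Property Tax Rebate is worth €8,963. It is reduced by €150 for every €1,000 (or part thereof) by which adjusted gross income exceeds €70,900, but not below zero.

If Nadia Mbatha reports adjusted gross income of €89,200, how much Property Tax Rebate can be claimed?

Property Tax Rebate: income exceeds €70,900 by €18,300, which is 19 full-or-partial €1,000 increments; reduction = 19 × €150 = €2,850, leaving €6,113.

€6,113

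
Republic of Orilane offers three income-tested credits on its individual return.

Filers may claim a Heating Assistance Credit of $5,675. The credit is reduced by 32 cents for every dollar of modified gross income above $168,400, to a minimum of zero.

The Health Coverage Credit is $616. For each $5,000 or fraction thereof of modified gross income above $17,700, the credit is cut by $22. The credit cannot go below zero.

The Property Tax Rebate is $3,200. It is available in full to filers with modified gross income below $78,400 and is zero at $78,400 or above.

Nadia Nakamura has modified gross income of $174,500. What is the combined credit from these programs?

Heating Assistance Credit: 32% of the $6,100 excess over $168,400 is $1,952; credit = $5,675 − $1,952 = $3,723.
Health Coverage Credit: income exceeds $17,700 by $156,800 → 32 increments × $22 = $704 ≥ base, so the credit is $0.
Property Tax Rebate: $174,500 meets or exceeds the $78,400 cutoff, so the credit is $0.
Total: $3,723 + $0 + $0 = $3,723.

$3,723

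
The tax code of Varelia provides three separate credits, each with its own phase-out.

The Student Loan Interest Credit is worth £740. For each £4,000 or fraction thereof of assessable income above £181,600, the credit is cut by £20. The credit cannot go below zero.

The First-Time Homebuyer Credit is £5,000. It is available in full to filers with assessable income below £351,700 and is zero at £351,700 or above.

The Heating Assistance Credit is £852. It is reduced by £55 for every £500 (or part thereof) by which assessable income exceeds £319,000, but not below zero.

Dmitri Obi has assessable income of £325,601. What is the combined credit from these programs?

£5,082

Student Loan Interest Credit: income exceeds £181,600 by £144,001 → 37 increments × £20 = £740 ≥ base, so the credit is £0.
First-Time Homebuyer Credit: £325,601 is below the £351,700 cutoff, so the full £5,000 applies.
Heating Assistance Credit: income exceeds £319,000 by £6,601, which is 14 full-or-partial £500 increments; reduction = 14 × £55 = £770, leaving £82.
Total: £0 + £5,000 + £82 = £5,082.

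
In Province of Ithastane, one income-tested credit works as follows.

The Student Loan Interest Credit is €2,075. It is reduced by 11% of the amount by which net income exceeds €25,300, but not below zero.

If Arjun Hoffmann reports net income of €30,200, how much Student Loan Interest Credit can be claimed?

€1,536

Student Loan Interest Credit: 11% of the €4,900 excess over €25,300 is €539; credit = €2,075 − €539 = €1,536.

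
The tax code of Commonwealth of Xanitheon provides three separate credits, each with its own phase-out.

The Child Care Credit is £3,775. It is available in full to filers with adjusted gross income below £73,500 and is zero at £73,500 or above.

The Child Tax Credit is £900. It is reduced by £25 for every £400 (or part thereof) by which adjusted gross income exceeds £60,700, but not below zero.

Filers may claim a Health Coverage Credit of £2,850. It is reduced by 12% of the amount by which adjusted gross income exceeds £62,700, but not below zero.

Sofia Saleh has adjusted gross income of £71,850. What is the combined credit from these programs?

Child Care Credit: £71,850 is below the £73,500 cutoff, so the full £3,775 applies.
Child Tax Credit: income exceeds £60,700 by £11,150, which is 28 full-or-partial £400 increments; reduction = 28 × £25 = £700, leaving £200.
Health Coverage Credit: 12% of the £9,150 excess over £62,700 is £1,098; credit = £2,850 − £1,098 = £1,752.
Total: £3,775 + £200 + £1,752 = £5,727.

£5,727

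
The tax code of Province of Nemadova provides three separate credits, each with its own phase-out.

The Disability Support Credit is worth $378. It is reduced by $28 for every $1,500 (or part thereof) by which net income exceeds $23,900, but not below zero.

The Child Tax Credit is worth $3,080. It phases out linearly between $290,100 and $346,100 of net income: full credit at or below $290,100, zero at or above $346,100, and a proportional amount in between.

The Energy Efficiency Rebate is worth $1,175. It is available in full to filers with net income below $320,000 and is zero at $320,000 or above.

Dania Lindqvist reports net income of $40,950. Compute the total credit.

Disability Support Credit: income exceeds $23,900 by $17,050, which is 12 full-or-partial $1,500 increments; reduction = 12 × $28 = $336, leaving $42.
Child Tax Credit: $40,950 is at or below the $290,100 threshold, so the full $3,080 applies.
Energy Efficiency Rebate: $40,950 is below the $320,000 cutoff, so the full $1,175 applies.
Total: $42 + $3,080 + $1,175 = $4,297.

$4,297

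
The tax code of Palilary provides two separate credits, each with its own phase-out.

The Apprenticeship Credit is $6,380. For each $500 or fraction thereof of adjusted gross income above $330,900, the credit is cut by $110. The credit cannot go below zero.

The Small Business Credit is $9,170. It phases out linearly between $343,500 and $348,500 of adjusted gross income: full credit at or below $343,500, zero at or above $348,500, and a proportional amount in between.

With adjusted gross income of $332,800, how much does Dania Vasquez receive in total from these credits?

Apprenticeship Credit: income exceeds $330,900 by $1,900, which is 4 full-or-partial $500 increments; reduction = 4 × $110 = $440, leaving $5,940.
Small Business Credit: $332,800 is at or below the $343,500 threshold, so the full $9,170 applies.
Total: $5,940 + $9,170 = $15,110.

$15,110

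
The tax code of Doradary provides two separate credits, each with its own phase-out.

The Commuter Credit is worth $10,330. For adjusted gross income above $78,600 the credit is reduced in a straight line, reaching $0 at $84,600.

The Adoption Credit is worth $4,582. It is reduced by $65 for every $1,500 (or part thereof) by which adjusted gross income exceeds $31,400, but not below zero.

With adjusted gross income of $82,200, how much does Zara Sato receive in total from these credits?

Commuter Credit: $82,200 is $3,600 into a $6,000 phase-out range, leaving 2,400/6,000 of the credit: $10,330 × 2,400/6,000 = $4,132.
Adoption Credit: income exceeds $31,400 by $50,800, which is 34 full-or-partial $1,500 increments; reduction = 34 × $65 = $2,210, leaving $2,372.
Total: $4,132 + $2,372 = $6,504.

$6,504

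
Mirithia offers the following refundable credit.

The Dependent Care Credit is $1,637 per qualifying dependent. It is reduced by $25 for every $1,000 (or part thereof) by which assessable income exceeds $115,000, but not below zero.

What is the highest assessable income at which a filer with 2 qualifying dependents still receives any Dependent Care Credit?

Full credit = 2 × $1,637 = $3,274.
After 130 increments the reduction is 130 × $25 = $3,250, leaving $24; one more increment wipes it out. Increment 130 ends at excess 130 × $1,000 = $130,000, so the highest qualifying income is $115,000 + $130,000 = $245,000.

$245,000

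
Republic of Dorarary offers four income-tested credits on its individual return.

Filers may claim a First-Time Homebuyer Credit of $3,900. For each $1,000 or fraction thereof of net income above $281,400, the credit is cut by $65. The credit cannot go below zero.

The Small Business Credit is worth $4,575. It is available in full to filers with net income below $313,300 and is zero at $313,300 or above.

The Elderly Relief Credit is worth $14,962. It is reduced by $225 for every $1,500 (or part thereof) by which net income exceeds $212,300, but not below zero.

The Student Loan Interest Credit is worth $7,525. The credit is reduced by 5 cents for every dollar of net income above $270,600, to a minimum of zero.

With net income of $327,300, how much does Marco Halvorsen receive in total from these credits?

$5,600

First-Time Homebuyer Credit: income exceeds $281,400 by $45,900, which is 46 full-or-partial $1,000 increments; reduction = 46 × $65 = $2,990, leaving $910.
Small Business Credit: $327,300 meets or exceeds the $313,300 cutoff, so the credit is $0.
Elderly Relief Credit: income exceeds $212,300 by $115,000 → 77 increments × $225 = $17,325 ≥ base, so the credit is $0.
Student Loan Interest Credit: 5% of the $56,700 excess over $270,600 is $2,835; credit = $7,525 − $2,835 = $4,690.
Total: $910 + $0 + $0 + $4,690 = $5,600.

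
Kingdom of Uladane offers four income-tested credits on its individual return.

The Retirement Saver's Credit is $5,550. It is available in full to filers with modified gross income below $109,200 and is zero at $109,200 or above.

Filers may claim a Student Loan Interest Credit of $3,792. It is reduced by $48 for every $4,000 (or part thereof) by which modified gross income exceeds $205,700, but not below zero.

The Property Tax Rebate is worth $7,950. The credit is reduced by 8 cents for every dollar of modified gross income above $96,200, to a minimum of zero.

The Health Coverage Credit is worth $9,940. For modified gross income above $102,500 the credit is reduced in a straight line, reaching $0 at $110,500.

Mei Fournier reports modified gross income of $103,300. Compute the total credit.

$25,670

Retirement Saver's Credit: $103,300 is below the $109,200 cutoff, so the full $5,550 applies.
Student Loan Interest Credit: $103,300 is at or below the $205,700 threshold, so the full $3,792 applies.
Property Tax Rebate: 8% of the $7,100 excess over $96,200 is $568; credit = $7,950 − $568 = $7,382.
Health Coverage Credit: $103,300 is $800 into a $8,000 phase-out range, leaving 7,200/8,000 of the credit: $9,940 × 7,200/8,000 = $8,946.
Total: $5,550 + $3,792 + $7,382 + $8,946 = $25,670.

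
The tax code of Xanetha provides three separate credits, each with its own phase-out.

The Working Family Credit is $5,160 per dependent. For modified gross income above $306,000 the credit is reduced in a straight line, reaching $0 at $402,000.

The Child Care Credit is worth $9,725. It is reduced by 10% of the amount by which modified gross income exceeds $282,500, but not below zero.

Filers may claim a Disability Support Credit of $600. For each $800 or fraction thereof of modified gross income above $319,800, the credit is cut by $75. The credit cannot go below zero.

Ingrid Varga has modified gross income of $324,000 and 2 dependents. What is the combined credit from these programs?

Working Family Credit: base = 2 × $5,160 = $10,320. $324,000 is $18,000 into a $96,000 phase-out range, leaving 78,000/96,000 of the credit: $10,320 × 78,000/96,000 = $8,385.
Child Care Credit: 10% of the $41,500 excess over $282,500 is $4,150; credit = $9,725 − $4,150 = $5,575.
Disability Support Credit: income exceeds $319,800 by $4,200, which is 6 full-or-partial $800 increments; reduction = 6 × $75 = $450, leaving $150.
Total: $8,385 + $5,575 + $150 = $14,110.

$14,110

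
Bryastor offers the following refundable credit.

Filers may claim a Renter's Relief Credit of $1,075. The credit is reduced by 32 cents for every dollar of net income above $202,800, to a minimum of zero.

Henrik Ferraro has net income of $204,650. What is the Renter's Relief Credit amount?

Renter's Relief Credit: 32% of the $1,850 excess over $202,800 is $592; credit = $1,075 − $592 = $483.

$483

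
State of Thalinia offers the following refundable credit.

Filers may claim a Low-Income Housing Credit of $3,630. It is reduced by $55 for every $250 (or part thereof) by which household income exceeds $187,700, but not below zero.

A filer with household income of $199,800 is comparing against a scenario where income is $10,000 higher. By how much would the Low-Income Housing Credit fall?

$935

At $199,800 — income exceeds $187,700 by $12,100, which is 49 full-or-partial $250 increments; reduction = 49 × $55 = $2,695, leaving $935.
At $209,800 — income exceeds $187,700 by $22,100 → 89 increments × $55 = $4,895 ≥ base, so the credit is $0.
Lost: $935 − $0 = $935.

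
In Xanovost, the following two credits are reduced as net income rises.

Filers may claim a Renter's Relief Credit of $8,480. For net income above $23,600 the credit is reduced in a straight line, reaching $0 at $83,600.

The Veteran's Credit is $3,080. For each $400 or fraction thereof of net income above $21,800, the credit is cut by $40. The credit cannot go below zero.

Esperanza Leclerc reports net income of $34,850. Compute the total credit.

Renter's Relief Credit: $34,850 is $11,250 into a $60,000 phase-out range, leaving 48,750/60,000 of the credit: $8,480 × 48,750/60,000 = $6,890.
Veteran's Credit: income exceeds $21,800 by $13,050, which is 33 full-or-partial $400 increments; reduction = 33 × $40 = $1,320, leaving $1,760.
Total: $6,890 + $1,760 = $8,650.

$8,650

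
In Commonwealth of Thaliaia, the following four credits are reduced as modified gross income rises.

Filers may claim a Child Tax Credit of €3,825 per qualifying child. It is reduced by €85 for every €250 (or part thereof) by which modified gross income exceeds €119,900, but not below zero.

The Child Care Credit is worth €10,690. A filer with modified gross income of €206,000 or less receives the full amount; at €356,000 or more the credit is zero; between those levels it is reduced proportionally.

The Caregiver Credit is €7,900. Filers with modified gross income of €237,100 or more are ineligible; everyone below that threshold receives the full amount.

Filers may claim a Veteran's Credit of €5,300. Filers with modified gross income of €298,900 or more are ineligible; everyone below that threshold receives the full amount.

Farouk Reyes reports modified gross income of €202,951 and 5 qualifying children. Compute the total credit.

Child Tax Credit: base = 5 × €3,825 = €19,125. income exceeds €119,900 by €83,051 → 333 increments × €85 = €28,305 ≥ base, so the credit is €0.
Child Care Credit: €202,951 is at or below the €206,000 threshold, so the full €10,690 applies.
Caregiver Credit: €202,951 is below the €237,100 cutoff, so the full €7,900 applies.
Veteran's Credit: €202,951 is below the €298,900 cutoff, so the full €5,300 applies.
Total: €0 + €10,690 + €7,900 + €5,300 = €23,890.

€23,890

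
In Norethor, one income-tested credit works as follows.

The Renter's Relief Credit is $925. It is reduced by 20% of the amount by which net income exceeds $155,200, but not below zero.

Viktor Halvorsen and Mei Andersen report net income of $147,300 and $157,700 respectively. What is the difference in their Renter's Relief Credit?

Viktor ($147,300): Renter's Relief Credit: $147,300 is at or below the $155,200 threshold, so the full $925 applies.
Mei ($157,700): Renter's Relief Credit: 20% of the $2,500 excess over $155,200 is $500; credit = $925 − $500 = $425.
Difference: |$925 − $425| = $500.

$500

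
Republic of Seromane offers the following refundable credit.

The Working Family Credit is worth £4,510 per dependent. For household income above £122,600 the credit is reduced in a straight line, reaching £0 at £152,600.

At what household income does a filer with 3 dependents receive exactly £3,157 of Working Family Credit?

Full credit = 3 × £4,510 = £13,530.
£3,157 is 3,157/13,530 of the full £13,530, so 10,373/13,530 of the £30,000 range has been used: income = £122,600 + £30,000 × 10,373/13,530 = £145,600.

£145,600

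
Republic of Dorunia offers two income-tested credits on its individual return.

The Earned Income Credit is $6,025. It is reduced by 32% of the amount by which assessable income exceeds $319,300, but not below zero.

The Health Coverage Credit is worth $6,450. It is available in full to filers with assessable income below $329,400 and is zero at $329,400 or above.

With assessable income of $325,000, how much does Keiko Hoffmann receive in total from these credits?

$10,651

Earned Income Credit: 32% of the $5,700 excess over $319,300 is $1,824; credit = $6,025 − $1,824 = $4,201.
Health Coverage Credit: $325,000 is below the $329,400 cutoff, so the full $6,450 applies.
Total: $4,201 + $6,450 = $10,651.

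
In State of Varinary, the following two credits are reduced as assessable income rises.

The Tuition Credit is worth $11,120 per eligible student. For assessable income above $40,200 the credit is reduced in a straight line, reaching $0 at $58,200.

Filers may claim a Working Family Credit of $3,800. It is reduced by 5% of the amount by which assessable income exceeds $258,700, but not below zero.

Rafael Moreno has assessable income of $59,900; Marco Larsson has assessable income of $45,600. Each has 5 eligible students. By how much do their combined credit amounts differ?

Rafael ($59,900): Tuition Credit: base = 5 × $11,120 = $55,600. $59,900 is at or above $58,200, so the credit is $0. Working Family Credit: $59,900 is at or below the $258,700 threshold, so the full $3,800 applies. total $0 + $3,800 = $3,800
Marco ($45,600): Tuition Credit: base = 5 × $11,120 = $55,600. $45,600 is $5,400 into a $18,000 phase-out range, leaving 12,600/18,000 of the credit: $55,600 × 12,600/18,000 = $38,920. Working Family Credit: $45,600 is at or below the $258,700 threshold, so the full $3,800 applies. total $38,920 + $3,800 = $42,720
Difference: |$3,800 − $42,720| = $38,920.

$38,920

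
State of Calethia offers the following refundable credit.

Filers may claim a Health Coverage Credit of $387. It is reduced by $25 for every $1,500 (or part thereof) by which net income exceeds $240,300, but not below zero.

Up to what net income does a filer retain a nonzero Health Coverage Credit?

$262,800

After 15 increments the reduction is 15 × $25 = $375, leaving $12; one more increment wipes it out. Increment 15 ends at excess 15 × $1,500 = $22,500, so the highest qualifying income is $240,300 + $22,500 = $262,800.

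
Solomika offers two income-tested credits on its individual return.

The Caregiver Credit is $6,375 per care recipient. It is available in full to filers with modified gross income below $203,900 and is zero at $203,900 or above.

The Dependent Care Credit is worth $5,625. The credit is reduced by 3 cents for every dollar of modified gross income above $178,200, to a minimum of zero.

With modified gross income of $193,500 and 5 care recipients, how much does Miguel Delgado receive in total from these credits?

$37,041

Caregiver Credit: base = 5 × $6,375 = $31,875. $193,500 is below the $203,900 cutoff, so the full $31,875 applies.
Dependent Care Credit: 3% of the $15,300 excess over $178,200 is $459; credit = $5,625 − $459 = $5,166.
Total: $31,875 + $5,166 = $37,041.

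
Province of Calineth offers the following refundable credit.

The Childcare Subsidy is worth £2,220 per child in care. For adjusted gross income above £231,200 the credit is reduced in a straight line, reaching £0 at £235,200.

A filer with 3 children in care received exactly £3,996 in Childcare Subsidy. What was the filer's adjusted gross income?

Full credit = 3 × £2,220 = £6,660.
£3,996 is 3,996/6,660 of the full £6,660, so 2,664/6,660 of the £4,000 range has been used: income = £231,200 + £4,000 × 2,664/6,660 = £232,800.

£232,800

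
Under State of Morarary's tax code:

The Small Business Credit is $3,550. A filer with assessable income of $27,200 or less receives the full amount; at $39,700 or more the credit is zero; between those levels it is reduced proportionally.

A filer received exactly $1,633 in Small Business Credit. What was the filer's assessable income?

$1,633 is 1,633/3,550 of the full $3,550, so 1,917/3,550 of the $12,500 range has been used: income = $27,200 + $12,500 × 1,917/3,550 = $33,950.

$33,950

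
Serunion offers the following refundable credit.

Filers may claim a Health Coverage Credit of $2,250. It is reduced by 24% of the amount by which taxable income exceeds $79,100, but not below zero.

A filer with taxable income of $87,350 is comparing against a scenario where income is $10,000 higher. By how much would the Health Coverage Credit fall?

At $87,350 — 24% of the $8,250 excess over $79,100 is $1,980; credit = $2,250 − $1,980 = $270.
At $97,350 — 24% of the $18,250 excess over $79,100 is $4,380 ≥ base, so the credit is $0.
Lost: $270 − $0 = $270.

$270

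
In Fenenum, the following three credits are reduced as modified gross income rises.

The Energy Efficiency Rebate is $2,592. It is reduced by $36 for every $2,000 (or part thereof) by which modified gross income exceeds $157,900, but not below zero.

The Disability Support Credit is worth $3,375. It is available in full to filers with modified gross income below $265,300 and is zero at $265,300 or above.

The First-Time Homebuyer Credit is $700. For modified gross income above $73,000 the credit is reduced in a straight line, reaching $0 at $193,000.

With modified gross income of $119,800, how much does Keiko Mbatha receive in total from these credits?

$6,394

Energy Efficiency Rebate: $119,800 is at or below the $157,900 threshold, so the full $2,592 applies.
Disability Support Credit: $119,800 is below the $265,300 cutoff, so the full $3,375 applies.
First-Time Homebuyer Credit: $119,800 is $46,800 into a $120,000 phase-out range, leaving 73,200/120,000 of the credit: $700 × 73,200/120,000 = $427.
Total: $2,592 + $3,375 + $427 = $6,394.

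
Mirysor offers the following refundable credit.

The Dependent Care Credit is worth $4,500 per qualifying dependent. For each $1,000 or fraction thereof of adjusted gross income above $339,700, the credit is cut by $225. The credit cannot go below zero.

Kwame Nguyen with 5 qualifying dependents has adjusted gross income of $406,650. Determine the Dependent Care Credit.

$7,425

Dependent Care Credit: base = 5 × $4,500 = $22,500. income exceeds $339,700 by $66,950, which is 67 full-or-partial $1,000 increments; reduction = 67 × $225 = $15,075, leaving $7,425.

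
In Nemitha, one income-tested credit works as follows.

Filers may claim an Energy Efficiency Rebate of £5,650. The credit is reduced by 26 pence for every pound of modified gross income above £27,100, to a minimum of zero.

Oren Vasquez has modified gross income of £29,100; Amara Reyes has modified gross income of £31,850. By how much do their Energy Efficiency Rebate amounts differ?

£715

Oren (£29,100): Energy Efficiency Rebate: 26% of the £2,000 excess over £27,100 is £520; credit = £5,650 − £520 = £5,130.
Amara (£31,850): Energy Efficiency Rebate: 26% of the £4,750 excess over £27,100 is £1,235; credit = £5,650 − £1,235 = £4,415.
Difference: |£5,130 − £4,415| = £715.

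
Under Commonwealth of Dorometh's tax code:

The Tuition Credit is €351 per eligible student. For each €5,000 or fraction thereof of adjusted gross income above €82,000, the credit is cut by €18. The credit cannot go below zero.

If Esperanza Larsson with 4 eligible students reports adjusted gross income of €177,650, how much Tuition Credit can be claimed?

€1,044

Tuition Credit: base = 4 × €351 = €1,404. income exceeds €82,000 by €95,650, which is 20 full-or-partial €5,000 increments; reduction = 20 × €18 = €360, leaving €1,044.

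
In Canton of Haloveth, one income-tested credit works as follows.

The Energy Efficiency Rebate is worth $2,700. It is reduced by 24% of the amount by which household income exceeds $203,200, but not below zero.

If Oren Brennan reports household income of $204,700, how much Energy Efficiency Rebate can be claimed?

Energy Efficiency Rebate: 24% of the $1,500 excess over $203,200 is $360; credit = $2,700 − $360 = $2,340.

$2,340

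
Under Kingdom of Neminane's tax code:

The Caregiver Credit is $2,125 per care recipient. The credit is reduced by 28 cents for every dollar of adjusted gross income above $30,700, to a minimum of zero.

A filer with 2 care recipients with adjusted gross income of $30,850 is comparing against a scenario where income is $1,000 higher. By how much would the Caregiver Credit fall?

At $30,850 — base = 2 × $2,125 = $4,250. 28% of the $150 excess over $30,700 is $42; credit = $4,250 − $42 = $4,208.
At $31,850 — base = 2 × $2,125 = $4,250. 28% of the $1,150 excess over $30,700 is $322; credit = $4,250 − $322 = $3,928.
Lost: $4,208 − $3,928 = $280.

$280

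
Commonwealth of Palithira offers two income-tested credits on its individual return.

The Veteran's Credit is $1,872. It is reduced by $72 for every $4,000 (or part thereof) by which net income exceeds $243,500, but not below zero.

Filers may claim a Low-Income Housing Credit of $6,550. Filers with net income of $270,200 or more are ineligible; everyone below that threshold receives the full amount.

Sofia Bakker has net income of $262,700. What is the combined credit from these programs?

Veteran's Credit: income exceeds $243,500 by $19,200, which is 5 full-or-partial $4,000 increments; reduction = 5 × $72 = $360, leaving $1,512.
Low-Income Housing Credit: $262,700 is below the $270,200 cutoff, so the full $6,550 applies.
Total: $1,512 + $6,550 = $8,062.

$8,062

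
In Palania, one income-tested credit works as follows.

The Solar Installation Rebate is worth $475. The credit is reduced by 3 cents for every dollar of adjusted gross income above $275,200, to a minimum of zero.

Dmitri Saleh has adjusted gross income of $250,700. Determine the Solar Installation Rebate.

Solar Installation Rebate: $250,700 is at or below the $275,200 threshold, so the full $475 applies.

$475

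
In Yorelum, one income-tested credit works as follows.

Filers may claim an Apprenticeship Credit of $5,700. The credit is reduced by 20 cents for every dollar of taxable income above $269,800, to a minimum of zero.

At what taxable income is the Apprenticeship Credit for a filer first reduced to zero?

$298,300

The credit falls by 20% of each dollar above $269,800, so it reaches zero when the excess is $5,700 / 20% = $28,500: income = $269,800 + $28,500 = $298,300.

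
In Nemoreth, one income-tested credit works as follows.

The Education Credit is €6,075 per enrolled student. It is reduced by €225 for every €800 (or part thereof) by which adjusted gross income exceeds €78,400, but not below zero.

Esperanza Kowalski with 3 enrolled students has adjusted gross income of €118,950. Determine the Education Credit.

€6,750

Education Credit: base = 3 × €6,075 = €18,225. income exceeds €78,400 by €40,550, which is 51 full-or-partial €800 increments; reduction = 51 × €225 = €11,475, leaving €6,750.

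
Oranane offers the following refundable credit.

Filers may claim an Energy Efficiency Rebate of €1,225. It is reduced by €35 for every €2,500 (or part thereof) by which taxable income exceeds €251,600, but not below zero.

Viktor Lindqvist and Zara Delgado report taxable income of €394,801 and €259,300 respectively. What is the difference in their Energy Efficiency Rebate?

Viktor (€394,801): Energy Efficiency Rebate: income exceeds €251,600 by €143,201 → 58 increments × €35 = €2,030 ≥ base, so the credit is €0.
Zara (€259,300): Energy Efficiency Rebate: income exceeds €251,600 by €7,700, which is 4 full-or-partial €2,500 increments; reduction = 4 × €35 = €140, leaving €1,085.
Difference: |€0 − €1,085| = €1,085.

€1,085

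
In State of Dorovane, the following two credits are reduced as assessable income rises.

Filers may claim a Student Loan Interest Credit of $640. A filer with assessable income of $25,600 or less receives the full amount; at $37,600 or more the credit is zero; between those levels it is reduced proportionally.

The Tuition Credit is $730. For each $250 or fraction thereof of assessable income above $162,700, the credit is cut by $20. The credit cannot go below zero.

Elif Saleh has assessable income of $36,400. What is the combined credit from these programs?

$794

Student Loan Interest Credit: $36,400 is $10,800 into a $12,000 phase-out range, leaving 1,200/12,000 of the credit: $640 × 1,200/12,000 = $64.
Tuition Credit: $36,400 is at or below the $162,700 threshold, so the full $730 applies.
Total: $64 + $730 = $794.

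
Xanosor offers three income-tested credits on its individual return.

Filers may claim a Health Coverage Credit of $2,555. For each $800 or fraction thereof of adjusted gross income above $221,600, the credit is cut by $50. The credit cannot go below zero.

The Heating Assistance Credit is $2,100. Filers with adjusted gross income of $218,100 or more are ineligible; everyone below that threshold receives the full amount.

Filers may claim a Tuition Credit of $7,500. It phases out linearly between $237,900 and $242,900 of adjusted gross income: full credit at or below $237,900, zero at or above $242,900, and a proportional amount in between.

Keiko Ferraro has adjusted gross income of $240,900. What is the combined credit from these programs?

Health Coverage Credit: income exceeds $221,600 by $19,300, which is 25 full-or-partial $800 increments; reduction = 25 × $50 = $1,250, leaving $1,305.
Heating Assistance Credit: $240,900 meets or exceeds the $218,100 cutoff, so the credit is $0.
Tuition Credit: $240,900 is $3,000 into a $5,000 phase-out range, leaving 2,000/5,000 of the credit: $7,500 × 2,000/5,000 = $3,000.
Total: $1,305 + $0 + $3,000 = $4,305.

$4,305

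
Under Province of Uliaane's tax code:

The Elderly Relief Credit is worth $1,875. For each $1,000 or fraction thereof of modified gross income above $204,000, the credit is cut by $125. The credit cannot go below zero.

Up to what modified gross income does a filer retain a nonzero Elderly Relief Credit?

After 14 increments the reduction is 14 × $125 = $1,750, leaving $125; one more increment wipes it out. Increment 14 ends at excess 14 × $1,000 = $14,000, so the highest qualifying income is $204,000 + $14,000 = $218,000.

$218,000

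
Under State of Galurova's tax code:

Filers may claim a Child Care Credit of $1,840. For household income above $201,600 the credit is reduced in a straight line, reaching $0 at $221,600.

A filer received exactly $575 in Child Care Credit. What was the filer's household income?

$215,350

$575 is 575/1,840 of the full $1,840, so 1,265/1,840 of the $20,000 range has been used: income = $201,600 + $20,000 × 1,265/1,840 = $215,350.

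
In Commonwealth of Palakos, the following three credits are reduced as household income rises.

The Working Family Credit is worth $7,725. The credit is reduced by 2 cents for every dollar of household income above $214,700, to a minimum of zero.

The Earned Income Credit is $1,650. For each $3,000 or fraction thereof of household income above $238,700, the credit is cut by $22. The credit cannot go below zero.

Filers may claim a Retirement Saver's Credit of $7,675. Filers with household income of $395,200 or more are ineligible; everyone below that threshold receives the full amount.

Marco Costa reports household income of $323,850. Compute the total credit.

Working Family Credit: 2% of the $109,150 excess over $214,700 is $2,183; credit = $7,725 − $2,183 = $5,542.
Earned Income Credit: income exceeds $238,700 by $85,150, which is 29 full-or-partial $3,000 increments; reduction = 29 × $22 = $638, leaving $1,012.
Retirement Saver's Credit: $323,850 is below the $395,200 cutoff, so the full $7,675 applies.
Total: $5,542 + $1,012 + $7,675 = $14,229.

$14,229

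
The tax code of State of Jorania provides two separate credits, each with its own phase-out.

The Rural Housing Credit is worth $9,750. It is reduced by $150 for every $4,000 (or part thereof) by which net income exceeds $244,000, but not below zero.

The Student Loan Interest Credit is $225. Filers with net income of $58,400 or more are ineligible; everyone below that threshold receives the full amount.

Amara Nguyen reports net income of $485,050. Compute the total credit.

$600

Rural Housing Credit: income exceeds $244,000 by $241,050, which is 61 full-or-partial $4,000 increments; reduction = 61 × $150 = $9,150, leaving $600.
Student Loan Interest Credit: $485,050 meets or exceeds the $58,400 cutoff, so the credit is $0.
Total: $600 + $0 = $600.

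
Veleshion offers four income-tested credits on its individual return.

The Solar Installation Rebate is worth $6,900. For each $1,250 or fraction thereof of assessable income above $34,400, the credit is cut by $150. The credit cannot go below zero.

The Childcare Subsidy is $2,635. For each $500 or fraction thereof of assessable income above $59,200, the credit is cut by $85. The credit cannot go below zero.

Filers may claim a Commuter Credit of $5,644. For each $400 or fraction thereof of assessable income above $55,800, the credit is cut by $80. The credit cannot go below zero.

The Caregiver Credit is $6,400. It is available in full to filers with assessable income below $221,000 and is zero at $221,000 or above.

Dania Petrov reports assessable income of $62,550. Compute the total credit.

$16,174

Solar Installation Rebate: income exceeds $34,400 by $28,150, which is 23 full-or-partial $1,250 increments; reduction = 23 × $150 = $3,450, leaving $3,450.
Childcare Subsidy: income exceeds $59,200 by $3,350, which is 7 full-or-partial $500 increments; reduction = 7 × $85 = $595, leaving $2,040.
Commuter Credit: income exceeds $55,800 by $6,750, which is 17 full-or-partial $400 increments; reduction = 17 × $80 = $1,360, leaving $4,284.
Caregiver Credit: $62,550 is below the $221,000 cutoff, so the full $6,400 applies.
Total: $3,450 + $2,040 + $4,284 + $6,400 = $16,174.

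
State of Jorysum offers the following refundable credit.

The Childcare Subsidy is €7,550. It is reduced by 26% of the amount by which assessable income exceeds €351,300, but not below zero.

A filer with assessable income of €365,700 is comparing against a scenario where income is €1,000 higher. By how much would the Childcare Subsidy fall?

At €365,700 — 26% of the €14,400 excess over €351,300 is €3,744; credit = €7,550 − €3,744 = €3,806.
At €366,700 — 26% of the €15,400 excess over €351,300 is €4,004; credit = €7,550 − €4,004 = €3,546.
Lost: €3,806 − €3,546 = €260.

€260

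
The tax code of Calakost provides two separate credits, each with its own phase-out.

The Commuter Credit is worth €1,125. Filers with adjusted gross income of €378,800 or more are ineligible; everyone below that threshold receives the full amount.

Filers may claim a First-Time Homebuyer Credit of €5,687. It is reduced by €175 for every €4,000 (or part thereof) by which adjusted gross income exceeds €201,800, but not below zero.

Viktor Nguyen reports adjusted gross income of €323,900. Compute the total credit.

Commuter Credit: €323,900 is below the €378,800 cutoff, so the full €1,125 applies.
First-Time Homebuyer Credit: income exceeds €201,800 by €122,100, which is 31 full-or-partial €4,000 increments; reduction = 31 × €175 = €5,425, leaving €262.
Total: €1,125 + €262 = €1,387.

€1,387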